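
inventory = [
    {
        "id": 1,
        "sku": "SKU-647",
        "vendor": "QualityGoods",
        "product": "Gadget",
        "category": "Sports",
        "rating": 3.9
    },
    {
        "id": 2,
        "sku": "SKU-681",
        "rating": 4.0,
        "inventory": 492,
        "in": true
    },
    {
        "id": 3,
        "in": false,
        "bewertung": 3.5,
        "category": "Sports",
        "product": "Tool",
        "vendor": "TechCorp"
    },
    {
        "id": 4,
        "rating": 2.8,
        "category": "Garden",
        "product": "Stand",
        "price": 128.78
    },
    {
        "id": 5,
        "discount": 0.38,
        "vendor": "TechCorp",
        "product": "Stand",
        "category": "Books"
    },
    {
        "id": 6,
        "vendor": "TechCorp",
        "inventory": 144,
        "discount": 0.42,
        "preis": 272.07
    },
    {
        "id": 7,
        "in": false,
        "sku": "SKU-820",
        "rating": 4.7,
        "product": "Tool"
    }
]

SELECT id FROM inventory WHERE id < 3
[1, 2]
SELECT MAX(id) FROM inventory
7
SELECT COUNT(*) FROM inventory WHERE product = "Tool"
2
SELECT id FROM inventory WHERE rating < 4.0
[1, 4]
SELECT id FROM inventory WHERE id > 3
[4, 5, 6, 7]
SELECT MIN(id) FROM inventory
1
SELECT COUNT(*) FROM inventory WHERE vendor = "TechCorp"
3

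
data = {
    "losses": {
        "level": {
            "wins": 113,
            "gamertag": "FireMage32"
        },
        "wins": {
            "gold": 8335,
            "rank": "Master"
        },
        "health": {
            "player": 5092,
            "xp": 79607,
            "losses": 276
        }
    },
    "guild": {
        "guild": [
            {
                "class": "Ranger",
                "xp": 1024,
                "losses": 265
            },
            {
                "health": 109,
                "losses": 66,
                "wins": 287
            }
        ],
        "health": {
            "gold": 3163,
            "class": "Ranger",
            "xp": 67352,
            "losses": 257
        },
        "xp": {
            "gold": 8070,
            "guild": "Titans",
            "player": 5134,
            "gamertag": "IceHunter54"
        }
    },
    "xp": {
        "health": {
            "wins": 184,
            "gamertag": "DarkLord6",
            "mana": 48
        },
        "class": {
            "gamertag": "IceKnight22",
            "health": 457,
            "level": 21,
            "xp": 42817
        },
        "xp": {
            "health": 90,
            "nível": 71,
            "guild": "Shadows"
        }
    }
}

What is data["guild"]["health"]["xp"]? 67352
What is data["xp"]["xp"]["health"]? 90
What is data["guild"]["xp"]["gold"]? 8070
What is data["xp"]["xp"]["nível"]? 71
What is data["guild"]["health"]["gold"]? 3163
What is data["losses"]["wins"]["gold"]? 8335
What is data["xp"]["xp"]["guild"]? "Shadows"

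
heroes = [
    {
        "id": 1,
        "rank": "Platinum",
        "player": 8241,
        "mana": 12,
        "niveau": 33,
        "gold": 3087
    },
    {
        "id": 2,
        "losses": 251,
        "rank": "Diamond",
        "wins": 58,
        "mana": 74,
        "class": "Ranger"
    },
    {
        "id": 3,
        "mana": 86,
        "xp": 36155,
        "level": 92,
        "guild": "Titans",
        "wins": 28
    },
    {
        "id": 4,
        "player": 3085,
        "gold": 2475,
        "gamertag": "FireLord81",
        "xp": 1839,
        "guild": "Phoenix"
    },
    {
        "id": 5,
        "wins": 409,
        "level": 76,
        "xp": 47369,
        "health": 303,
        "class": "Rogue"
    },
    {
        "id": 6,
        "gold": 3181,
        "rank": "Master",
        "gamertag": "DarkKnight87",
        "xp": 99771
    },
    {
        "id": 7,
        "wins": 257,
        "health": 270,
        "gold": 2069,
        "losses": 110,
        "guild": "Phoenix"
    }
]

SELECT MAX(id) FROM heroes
7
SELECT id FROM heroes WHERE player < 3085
[]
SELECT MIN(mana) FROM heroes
12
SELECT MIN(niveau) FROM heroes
33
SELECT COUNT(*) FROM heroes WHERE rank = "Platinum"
1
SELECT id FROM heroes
[1, 2, 3, 4, 5, 6, 7]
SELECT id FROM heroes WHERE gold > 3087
[6]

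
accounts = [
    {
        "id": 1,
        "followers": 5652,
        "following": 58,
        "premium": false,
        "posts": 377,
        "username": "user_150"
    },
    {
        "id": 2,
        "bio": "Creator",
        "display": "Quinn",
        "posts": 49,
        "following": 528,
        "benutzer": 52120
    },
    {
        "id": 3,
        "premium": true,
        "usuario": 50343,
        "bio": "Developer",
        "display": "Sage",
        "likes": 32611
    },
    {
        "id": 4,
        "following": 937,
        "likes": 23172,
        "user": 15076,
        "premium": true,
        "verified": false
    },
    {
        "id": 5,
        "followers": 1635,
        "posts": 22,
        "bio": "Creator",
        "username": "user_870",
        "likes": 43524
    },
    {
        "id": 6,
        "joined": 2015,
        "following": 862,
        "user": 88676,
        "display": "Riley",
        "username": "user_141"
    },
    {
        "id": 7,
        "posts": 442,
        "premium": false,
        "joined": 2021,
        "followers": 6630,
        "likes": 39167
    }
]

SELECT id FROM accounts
[1, 2, 3, 4, 5, 6, 7]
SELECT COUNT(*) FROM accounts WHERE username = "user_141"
1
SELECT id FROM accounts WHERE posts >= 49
[1, 2, 7]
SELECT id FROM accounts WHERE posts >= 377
[1, 7]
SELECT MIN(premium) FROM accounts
False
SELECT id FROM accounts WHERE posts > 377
[7]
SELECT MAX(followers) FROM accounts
6630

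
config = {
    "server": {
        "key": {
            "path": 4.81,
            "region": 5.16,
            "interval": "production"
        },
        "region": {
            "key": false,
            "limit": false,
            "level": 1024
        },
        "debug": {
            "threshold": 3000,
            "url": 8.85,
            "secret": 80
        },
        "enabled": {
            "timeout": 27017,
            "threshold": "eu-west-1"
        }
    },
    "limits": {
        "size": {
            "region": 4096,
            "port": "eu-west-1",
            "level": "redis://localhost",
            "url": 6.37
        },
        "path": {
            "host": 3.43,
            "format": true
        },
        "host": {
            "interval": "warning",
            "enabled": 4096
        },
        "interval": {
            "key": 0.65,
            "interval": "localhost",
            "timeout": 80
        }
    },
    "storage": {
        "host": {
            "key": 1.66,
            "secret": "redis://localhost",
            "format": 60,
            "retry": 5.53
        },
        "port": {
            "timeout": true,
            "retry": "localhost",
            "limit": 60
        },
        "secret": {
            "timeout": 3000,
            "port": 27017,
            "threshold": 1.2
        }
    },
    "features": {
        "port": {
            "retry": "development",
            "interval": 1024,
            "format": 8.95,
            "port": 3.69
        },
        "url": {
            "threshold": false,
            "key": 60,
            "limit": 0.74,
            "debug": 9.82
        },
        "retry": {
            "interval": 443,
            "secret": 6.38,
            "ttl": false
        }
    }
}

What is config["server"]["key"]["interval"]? "production"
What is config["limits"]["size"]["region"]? 4096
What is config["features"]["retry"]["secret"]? 6.38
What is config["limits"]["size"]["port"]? "eu-west-1"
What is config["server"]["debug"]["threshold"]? 3000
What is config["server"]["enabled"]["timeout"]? 27017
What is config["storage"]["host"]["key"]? 1.66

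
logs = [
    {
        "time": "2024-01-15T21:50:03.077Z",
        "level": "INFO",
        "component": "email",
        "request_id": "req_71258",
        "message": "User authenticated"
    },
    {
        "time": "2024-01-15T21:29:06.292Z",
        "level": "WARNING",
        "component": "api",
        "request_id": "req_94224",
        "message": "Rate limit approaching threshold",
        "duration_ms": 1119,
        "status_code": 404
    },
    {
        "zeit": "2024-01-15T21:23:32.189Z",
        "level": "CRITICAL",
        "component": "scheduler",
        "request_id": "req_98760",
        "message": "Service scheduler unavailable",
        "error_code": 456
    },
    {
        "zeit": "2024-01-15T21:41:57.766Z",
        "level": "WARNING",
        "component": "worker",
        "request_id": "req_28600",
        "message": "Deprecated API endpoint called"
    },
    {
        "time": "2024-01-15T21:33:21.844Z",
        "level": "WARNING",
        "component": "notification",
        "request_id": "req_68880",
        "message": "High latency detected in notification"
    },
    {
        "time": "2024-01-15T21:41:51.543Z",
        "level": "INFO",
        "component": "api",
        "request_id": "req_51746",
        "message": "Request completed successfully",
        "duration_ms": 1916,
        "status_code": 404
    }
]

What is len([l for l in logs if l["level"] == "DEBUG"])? 0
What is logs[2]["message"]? "Service scheduler unavailable"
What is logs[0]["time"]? "2024-01-15T21:50:03.077Z"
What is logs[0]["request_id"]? "req_71258"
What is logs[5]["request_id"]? "req_51746"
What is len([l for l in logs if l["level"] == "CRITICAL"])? 1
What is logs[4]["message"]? "High latency detected in notification"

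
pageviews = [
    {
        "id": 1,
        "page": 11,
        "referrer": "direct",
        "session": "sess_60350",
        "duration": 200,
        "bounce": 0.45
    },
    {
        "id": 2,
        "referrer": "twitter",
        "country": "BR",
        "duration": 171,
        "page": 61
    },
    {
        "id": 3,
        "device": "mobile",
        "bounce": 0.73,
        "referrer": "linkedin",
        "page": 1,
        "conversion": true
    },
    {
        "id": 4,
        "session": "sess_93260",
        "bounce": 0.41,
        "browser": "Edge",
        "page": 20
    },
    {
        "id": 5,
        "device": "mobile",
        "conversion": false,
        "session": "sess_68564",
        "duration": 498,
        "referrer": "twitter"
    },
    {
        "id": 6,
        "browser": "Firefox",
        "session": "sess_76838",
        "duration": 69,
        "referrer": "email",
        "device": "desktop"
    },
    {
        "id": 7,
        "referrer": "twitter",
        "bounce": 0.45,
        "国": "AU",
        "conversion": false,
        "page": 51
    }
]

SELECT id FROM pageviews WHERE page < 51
[1, 3, 4]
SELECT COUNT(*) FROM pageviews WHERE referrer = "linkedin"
1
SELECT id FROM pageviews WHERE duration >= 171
[1, 2, 5]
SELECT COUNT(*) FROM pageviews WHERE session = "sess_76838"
1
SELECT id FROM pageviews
[1, 2, 3, 4, 5, 6, 7]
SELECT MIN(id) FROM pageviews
1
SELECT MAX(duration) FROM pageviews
498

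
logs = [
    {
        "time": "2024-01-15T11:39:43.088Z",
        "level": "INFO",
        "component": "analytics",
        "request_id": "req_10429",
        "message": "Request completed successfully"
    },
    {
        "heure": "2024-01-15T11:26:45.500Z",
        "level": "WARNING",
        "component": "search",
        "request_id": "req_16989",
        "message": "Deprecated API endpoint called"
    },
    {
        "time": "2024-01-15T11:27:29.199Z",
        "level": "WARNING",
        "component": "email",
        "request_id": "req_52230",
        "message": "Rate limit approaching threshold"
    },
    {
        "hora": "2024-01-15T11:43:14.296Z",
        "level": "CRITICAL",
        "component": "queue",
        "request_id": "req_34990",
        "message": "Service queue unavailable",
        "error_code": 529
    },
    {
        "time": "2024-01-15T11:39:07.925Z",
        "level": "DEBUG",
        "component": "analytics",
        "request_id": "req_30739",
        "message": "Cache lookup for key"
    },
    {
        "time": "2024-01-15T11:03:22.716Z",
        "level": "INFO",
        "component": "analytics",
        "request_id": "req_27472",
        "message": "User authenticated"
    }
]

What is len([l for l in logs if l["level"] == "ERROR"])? 0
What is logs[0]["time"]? "2024-01-15T11:39:43.088Z"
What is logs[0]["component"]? "analytics"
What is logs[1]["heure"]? "2024-01-15T11:26:45.500Z"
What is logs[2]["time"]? "2024-01-15T11:27:29.199Z"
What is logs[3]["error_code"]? 529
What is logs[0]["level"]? "INFO"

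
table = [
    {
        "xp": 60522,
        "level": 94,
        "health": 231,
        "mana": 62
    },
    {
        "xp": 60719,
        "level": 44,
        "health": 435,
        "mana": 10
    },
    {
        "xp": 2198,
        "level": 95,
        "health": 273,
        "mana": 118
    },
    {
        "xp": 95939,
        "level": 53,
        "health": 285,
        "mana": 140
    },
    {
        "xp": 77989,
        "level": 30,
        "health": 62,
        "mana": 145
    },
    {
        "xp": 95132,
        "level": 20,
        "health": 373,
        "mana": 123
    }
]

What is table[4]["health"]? 62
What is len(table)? 6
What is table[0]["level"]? 94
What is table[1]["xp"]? 60719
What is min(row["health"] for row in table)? 62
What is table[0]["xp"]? 60522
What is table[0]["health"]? 231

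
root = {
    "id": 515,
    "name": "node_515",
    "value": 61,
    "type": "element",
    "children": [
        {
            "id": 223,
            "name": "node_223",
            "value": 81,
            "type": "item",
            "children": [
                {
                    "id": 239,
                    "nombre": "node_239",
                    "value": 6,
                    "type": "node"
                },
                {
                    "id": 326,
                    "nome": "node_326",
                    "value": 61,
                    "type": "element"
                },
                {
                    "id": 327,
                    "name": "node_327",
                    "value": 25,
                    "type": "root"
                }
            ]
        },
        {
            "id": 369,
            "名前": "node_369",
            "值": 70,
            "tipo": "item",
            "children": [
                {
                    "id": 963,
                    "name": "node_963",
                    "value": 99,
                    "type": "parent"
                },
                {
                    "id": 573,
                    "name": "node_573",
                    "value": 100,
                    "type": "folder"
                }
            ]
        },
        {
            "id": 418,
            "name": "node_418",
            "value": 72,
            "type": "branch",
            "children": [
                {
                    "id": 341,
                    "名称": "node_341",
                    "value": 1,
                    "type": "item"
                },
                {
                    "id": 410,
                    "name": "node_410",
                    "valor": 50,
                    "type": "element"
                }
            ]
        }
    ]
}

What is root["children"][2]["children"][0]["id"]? 341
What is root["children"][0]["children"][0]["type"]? "node"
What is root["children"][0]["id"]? 223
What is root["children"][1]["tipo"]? "item"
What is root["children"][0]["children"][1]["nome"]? "node_326"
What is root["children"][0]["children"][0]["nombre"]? "node_239"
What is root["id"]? 515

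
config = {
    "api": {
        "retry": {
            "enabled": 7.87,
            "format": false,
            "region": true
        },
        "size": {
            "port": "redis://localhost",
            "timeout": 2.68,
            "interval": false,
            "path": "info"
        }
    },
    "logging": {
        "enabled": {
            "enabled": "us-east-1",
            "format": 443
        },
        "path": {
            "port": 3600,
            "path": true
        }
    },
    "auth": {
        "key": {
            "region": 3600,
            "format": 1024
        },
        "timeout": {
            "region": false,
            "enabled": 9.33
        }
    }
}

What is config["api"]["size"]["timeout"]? 2.68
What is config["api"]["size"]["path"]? "info"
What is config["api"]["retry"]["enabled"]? 7.87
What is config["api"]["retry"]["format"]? False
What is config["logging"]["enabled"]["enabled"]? "us-east-1"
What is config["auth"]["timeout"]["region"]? False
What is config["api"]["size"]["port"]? "redis://localhost"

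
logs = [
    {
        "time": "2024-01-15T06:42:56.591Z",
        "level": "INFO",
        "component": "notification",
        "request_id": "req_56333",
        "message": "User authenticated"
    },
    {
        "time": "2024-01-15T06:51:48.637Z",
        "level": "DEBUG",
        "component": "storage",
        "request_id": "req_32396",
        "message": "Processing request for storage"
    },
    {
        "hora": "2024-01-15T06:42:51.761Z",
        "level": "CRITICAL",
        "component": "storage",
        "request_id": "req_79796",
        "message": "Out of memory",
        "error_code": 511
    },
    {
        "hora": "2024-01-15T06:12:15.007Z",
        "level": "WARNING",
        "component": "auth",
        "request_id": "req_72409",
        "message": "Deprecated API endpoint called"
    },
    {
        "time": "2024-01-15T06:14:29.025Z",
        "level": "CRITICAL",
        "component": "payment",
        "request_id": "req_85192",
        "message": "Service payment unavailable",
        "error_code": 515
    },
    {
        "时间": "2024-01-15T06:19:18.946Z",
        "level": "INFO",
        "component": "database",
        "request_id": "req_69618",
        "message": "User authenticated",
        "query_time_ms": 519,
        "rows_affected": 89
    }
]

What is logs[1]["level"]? "DEBUG"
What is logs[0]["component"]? "notification"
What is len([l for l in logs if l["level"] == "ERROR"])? 0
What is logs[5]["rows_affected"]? 89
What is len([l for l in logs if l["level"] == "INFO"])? 2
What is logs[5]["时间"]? "2024-01-15T06:19:18.946Z"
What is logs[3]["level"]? "WARNING"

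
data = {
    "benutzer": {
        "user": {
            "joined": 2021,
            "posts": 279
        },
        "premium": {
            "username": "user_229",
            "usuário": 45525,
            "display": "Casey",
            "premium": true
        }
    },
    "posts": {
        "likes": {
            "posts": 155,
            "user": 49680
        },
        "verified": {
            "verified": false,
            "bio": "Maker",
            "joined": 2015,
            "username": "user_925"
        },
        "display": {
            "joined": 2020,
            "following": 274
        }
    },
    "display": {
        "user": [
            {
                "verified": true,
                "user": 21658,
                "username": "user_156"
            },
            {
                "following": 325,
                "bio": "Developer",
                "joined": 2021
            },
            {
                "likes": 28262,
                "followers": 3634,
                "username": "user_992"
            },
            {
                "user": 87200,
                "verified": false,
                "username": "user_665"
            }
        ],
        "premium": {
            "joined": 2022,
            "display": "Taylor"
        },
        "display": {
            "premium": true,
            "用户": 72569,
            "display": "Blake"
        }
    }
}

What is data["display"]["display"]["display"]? "Blake"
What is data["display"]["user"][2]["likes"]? 28262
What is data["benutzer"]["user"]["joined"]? 2021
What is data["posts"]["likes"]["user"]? 49680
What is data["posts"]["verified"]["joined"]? 2015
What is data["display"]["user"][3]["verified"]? False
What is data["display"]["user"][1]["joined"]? 2021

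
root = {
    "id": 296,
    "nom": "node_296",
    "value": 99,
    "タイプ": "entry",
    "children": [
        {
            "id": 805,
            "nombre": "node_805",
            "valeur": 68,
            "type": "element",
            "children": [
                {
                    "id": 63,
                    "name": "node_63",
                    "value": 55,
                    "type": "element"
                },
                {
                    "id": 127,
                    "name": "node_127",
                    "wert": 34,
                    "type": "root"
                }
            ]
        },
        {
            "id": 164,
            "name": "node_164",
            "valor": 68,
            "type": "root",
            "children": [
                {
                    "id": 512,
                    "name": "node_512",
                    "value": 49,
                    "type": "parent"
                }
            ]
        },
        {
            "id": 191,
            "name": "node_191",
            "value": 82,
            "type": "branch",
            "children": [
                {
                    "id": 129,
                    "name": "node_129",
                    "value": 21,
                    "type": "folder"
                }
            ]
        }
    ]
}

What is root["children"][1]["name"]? "node_164"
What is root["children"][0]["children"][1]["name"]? "node_127"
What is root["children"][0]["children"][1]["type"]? "root"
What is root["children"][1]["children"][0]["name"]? "node_512"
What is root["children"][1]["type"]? "root"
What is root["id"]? 296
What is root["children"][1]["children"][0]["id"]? 512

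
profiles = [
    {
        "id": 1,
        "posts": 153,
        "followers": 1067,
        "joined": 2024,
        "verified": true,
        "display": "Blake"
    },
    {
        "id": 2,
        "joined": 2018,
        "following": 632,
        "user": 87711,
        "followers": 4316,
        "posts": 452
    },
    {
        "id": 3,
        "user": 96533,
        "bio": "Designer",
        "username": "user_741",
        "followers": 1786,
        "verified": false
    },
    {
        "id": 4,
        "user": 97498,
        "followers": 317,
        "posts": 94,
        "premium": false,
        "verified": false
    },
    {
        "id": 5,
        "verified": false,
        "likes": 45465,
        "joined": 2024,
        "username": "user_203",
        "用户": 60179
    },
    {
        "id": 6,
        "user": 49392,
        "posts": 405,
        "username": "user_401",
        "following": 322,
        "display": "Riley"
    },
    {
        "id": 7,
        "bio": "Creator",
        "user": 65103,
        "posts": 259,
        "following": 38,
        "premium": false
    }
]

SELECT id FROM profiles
[1, 2, 3, 4, 5, 6, 7]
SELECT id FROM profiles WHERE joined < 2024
[2]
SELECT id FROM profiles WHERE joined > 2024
[]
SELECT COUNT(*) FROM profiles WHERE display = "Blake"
1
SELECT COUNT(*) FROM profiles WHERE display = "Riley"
1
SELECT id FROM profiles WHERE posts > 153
[2, 6, 7]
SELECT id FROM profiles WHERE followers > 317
[1, 2, 3]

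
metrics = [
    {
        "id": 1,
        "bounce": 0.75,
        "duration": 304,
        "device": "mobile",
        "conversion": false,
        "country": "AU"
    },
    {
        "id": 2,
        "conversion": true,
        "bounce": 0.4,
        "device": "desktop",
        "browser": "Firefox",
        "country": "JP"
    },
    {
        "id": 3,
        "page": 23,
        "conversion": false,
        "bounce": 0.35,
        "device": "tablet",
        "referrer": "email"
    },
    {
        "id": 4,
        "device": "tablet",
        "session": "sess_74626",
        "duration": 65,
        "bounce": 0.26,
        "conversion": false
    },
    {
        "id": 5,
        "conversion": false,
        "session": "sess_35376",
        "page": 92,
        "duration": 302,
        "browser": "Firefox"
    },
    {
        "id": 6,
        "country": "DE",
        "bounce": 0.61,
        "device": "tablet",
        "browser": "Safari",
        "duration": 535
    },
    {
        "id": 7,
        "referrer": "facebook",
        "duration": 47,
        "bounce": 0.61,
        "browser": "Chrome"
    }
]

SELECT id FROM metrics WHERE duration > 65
[1, 5, 6]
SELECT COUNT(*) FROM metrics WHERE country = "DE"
1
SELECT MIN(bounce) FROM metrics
0.26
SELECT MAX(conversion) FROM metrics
True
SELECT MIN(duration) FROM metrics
47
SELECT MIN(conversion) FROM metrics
False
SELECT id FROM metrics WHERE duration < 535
[1, 4, 5, 7]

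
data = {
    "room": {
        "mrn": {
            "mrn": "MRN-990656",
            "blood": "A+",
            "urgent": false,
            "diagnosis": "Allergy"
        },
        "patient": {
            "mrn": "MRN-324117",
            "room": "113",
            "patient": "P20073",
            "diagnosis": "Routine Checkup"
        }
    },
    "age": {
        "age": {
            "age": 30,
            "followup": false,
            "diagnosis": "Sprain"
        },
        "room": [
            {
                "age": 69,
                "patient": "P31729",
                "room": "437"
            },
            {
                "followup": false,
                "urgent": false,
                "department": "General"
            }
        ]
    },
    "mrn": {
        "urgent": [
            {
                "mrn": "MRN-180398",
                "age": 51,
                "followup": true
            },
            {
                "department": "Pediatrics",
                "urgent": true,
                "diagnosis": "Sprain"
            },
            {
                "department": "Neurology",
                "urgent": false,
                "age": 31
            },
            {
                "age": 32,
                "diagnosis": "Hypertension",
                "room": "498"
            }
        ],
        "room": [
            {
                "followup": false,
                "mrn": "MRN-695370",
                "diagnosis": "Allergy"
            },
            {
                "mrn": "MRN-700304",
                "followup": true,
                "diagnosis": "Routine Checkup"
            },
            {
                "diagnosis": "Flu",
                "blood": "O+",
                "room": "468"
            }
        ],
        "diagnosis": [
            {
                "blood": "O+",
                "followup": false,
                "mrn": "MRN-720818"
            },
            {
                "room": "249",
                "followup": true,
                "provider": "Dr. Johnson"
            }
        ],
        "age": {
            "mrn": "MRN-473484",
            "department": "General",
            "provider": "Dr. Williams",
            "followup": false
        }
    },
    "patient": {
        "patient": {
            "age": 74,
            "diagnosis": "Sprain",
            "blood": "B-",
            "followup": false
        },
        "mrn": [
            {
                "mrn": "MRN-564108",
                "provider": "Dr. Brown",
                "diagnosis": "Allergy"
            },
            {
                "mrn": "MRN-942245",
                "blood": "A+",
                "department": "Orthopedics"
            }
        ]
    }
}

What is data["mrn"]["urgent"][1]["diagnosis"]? "Sprain"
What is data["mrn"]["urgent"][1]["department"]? "Pediatrics"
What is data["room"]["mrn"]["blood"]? "A+"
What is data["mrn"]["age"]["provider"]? "Dr. Williams"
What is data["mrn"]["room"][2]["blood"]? "O+"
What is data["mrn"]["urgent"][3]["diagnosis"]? "Hypertension"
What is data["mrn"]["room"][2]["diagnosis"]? "Flu"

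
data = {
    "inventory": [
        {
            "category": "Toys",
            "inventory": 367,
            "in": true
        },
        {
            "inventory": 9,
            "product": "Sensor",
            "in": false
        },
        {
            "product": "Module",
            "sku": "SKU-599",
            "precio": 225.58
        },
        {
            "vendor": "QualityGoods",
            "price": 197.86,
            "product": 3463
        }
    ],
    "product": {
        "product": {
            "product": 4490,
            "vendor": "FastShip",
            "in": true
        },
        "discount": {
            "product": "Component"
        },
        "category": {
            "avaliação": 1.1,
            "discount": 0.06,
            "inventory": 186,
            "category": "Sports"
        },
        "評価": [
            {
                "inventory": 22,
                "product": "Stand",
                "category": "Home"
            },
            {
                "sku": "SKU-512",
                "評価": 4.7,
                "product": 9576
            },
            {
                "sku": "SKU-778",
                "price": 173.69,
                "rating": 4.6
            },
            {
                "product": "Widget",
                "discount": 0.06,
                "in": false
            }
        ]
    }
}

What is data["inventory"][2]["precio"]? 225.58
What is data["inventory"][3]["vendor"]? "QualityGoods"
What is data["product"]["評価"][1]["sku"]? "SKU-512"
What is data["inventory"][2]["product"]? "Module"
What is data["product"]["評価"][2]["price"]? 173.69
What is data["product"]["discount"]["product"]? "Component"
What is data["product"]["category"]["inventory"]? 186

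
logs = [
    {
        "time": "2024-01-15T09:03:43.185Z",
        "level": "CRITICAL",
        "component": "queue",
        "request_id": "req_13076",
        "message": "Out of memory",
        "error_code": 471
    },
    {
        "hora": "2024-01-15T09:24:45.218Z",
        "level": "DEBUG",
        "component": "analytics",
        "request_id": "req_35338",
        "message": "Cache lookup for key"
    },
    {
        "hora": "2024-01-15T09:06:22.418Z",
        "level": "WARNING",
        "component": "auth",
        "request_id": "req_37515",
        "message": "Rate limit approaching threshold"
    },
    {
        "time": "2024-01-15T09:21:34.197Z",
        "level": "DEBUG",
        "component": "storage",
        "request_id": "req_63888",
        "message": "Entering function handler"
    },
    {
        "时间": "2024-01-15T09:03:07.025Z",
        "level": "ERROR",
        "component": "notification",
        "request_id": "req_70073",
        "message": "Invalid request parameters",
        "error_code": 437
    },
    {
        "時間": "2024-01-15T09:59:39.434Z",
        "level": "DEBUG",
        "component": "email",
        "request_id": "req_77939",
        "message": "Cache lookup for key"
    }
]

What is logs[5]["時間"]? "2024-01-15T09:59:39.434Z"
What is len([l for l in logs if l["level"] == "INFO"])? 0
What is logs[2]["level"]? "WARNING"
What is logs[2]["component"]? "auth"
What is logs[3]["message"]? "Entering function handler"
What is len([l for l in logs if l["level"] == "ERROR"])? 1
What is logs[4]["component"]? "notification"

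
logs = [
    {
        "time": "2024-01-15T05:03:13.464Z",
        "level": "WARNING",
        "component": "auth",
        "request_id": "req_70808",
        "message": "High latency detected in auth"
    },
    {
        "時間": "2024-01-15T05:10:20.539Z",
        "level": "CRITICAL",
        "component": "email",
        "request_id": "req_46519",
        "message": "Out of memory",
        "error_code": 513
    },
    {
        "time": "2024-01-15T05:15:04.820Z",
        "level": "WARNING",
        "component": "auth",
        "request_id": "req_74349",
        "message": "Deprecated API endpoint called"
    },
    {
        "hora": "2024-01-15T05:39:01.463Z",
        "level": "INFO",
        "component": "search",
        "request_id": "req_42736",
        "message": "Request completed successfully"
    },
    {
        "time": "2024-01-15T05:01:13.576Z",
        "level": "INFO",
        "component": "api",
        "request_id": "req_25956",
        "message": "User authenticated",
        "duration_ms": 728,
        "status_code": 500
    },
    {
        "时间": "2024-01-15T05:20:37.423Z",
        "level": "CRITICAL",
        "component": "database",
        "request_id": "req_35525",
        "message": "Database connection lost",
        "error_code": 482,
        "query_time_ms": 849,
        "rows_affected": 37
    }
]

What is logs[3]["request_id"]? "req_42736"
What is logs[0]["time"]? "2024-01-15T05:03:13.464Z"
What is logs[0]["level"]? "WARNING"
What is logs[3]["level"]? "INFO"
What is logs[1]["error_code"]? 513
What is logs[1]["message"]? "Out of memory"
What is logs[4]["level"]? "INFO"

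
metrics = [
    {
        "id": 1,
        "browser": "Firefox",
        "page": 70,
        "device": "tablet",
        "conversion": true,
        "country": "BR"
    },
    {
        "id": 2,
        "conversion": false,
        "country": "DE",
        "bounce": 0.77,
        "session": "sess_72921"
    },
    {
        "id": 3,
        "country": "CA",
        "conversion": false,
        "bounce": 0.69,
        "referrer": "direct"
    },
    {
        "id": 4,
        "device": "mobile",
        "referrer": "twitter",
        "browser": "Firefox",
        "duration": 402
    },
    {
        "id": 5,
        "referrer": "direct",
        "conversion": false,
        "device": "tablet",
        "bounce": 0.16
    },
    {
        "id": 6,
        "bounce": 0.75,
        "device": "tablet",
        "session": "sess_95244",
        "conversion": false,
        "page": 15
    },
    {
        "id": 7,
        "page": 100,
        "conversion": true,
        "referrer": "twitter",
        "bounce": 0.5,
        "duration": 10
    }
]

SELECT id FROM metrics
[1, 2, 3, 4, 5, 6, 7]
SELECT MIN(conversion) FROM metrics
False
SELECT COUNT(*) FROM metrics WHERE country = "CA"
1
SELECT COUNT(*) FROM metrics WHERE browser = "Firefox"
2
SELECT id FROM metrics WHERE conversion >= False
[1, 2, 3, 5, 6, 7]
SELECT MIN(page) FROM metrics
15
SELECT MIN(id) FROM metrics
1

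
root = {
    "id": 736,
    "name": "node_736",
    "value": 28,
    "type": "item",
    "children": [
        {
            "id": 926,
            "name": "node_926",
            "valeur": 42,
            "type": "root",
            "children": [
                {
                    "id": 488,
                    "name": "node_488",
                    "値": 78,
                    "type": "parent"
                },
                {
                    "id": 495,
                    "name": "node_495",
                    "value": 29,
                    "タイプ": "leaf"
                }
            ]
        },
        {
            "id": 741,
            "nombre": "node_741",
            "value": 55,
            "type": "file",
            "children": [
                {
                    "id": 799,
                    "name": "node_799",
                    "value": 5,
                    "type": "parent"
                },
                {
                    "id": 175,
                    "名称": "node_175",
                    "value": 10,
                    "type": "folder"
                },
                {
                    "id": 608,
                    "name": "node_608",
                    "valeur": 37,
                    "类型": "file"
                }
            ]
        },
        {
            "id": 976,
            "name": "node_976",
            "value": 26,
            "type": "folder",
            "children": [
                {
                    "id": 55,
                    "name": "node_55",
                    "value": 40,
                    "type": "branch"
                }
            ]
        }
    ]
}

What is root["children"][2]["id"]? 976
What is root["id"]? 736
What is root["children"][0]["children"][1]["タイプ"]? "leaf"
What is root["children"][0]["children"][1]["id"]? 495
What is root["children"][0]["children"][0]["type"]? "parent"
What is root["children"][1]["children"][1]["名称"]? "node_175"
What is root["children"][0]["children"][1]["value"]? 29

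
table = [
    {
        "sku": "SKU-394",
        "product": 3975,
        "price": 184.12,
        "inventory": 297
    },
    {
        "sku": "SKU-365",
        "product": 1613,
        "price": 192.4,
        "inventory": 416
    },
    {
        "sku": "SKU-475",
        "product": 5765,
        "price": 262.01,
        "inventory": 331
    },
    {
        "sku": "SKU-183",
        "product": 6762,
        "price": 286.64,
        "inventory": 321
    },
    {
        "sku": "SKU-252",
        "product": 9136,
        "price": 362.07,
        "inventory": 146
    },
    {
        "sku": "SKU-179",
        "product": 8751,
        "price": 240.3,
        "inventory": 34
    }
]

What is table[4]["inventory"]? 146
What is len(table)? 6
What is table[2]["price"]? 262.01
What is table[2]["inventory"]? 331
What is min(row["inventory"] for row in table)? 34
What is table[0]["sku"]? "SKU-394"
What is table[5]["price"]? 240.3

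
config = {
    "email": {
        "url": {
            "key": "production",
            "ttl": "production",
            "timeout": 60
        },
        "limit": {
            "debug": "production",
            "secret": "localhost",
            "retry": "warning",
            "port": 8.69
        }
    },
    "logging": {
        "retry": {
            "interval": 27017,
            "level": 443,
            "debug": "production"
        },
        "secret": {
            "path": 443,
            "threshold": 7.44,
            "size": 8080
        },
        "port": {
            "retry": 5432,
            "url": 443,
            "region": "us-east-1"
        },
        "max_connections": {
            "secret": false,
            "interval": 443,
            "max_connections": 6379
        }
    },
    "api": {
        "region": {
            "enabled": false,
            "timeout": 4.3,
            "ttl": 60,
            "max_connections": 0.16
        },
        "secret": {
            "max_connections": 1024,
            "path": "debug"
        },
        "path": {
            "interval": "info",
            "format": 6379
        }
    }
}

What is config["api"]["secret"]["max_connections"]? 1024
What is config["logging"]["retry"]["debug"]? "production"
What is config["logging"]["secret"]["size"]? 8080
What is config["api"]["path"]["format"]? 6379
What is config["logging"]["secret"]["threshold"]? 7.44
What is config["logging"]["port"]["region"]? "us-east-1"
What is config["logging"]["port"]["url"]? 443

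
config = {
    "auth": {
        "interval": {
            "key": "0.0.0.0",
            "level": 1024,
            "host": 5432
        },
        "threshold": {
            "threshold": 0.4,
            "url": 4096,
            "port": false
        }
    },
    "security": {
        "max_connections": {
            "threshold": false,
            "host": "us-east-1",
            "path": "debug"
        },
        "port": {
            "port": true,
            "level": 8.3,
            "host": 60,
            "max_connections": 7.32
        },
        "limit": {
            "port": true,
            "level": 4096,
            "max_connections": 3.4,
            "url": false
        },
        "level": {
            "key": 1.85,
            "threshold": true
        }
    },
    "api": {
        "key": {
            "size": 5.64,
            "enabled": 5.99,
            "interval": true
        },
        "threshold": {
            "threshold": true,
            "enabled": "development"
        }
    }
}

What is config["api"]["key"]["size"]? 5.64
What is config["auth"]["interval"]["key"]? "0.0.0.0"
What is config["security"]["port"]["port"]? True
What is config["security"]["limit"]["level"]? 4096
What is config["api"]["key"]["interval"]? True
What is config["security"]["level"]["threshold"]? True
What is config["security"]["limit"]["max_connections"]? 3.4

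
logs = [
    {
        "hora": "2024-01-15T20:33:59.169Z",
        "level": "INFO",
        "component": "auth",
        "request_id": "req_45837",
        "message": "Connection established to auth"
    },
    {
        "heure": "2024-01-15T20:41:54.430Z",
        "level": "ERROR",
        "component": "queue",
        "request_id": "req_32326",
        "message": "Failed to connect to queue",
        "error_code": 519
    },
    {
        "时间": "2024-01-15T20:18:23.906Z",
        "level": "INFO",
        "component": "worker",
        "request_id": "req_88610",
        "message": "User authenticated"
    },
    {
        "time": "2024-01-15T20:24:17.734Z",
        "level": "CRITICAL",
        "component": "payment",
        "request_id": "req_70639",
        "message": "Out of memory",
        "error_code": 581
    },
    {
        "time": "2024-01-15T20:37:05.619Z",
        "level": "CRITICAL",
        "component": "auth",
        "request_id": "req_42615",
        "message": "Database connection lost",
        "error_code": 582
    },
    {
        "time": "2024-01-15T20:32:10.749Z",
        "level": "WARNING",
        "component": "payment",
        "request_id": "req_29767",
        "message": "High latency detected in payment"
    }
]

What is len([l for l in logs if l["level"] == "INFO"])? 2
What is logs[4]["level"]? "CRITICAL"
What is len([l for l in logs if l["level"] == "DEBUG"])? 0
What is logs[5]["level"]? "WARNING"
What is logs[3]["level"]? "CRITICAL"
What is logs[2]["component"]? "worker"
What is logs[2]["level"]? "INFO"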